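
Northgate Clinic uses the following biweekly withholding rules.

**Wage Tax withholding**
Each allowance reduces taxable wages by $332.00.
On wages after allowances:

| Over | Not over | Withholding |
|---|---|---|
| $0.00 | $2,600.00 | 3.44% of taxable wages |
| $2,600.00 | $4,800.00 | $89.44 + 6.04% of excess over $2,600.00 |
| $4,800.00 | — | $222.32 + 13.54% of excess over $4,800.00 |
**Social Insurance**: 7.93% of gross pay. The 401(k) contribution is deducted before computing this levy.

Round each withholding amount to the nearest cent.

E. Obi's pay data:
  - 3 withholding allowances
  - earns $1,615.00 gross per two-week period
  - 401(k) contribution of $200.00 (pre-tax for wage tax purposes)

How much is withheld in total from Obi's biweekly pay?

Wage Tax: taxable = $1,615.00 − $200.00 − 3×$332.00 = $419.00
  3.44% × $419.00 = $14.41
Social Insurance: 7.93% × $1,415.00 = $112.21
Total: $14.41 + $112.21 = $126.62

$126.62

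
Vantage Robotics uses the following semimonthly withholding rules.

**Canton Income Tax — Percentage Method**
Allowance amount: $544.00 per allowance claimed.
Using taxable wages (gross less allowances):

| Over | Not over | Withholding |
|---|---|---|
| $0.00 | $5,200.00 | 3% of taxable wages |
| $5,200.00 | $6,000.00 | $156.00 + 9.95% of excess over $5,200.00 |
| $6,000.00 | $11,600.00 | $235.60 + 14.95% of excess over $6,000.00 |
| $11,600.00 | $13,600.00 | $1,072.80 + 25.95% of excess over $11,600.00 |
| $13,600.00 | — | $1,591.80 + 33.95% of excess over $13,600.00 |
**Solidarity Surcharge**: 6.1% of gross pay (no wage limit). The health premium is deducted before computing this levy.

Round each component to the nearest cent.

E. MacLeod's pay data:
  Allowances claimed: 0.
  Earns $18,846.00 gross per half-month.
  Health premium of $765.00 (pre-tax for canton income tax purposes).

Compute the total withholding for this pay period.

$4,216.04

Canton Income Tax: taxable = $18,846.00 − $765.00 = $18,081.00
  $1,591.80 + 33.95% × ($18,081.00 − $13,600.00) = $1,591.80 + 33.95% × $4,481.00 = $3,113.10
Solidarity Surcharge: 6.1% × $18,081.00 = $1,102.94
Total: $3,113.10 + $1,102.94 = $4,216.04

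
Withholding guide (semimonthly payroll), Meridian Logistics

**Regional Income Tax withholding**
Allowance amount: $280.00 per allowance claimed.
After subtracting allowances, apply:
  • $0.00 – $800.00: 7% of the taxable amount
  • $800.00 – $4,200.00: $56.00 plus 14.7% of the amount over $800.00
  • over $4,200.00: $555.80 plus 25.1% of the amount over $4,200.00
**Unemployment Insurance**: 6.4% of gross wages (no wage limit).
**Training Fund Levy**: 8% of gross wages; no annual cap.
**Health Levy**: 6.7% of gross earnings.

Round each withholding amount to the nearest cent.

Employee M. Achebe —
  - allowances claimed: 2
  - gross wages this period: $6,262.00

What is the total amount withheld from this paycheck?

Regional Income Tax: taxable = $6,262.00 − 2×$280.00 = $5,702.00
  $555.80 + 25.1% × ($5,702.00 − $4,200.00) = $555.80 + 25.1% × $1,502.00 = $932.80
Unemployment Insurance: 6.4% × $6,262.00 = $400.77
Training Fund Levy: 8% × $6,262.00 = $500.96
Health Levy: 6.7% × $6,262.00 = $419.55
Total: $932.80 + $400.77 + $500.96 + $419.55 = $2,254.08

$2,254.08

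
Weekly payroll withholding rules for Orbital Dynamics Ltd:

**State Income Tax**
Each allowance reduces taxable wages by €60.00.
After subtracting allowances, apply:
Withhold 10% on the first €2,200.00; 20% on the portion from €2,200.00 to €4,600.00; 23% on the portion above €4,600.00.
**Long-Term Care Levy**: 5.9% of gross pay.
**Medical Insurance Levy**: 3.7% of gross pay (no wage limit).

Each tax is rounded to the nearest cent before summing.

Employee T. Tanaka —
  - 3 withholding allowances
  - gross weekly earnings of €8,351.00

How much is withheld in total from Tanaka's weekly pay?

€2,323.03

State Income Tax: taxable = €8,351.00 − 3×€60.00 = €8,171.00
  €700.00 + 23% × (€8,171.00 − €4,600.00) = €700.00 + 23% × €3,571.00 = €1,521.33
Long-Term Care Levy: 5.9% × €8,351.00 = €492.71
Medical Insurance Levy: 3.7% × €8,351.00 = €308.99
Total: €1,521.33 + €492.71 + €308.99 = €2,323.03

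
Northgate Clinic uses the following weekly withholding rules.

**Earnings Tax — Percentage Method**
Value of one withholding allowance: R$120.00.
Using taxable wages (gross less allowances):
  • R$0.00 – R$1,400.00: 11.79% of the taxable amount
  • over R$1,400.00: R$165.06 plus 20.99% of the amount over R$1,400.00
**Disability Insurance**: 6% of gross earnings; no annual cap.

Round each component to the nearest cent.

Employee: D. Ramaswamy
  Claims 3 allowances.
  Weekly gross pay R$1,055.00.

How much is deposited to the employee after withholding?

R$909.76

Earnings Tax: taxable = R$1,055.00 − 3×R$120.00 = R$695.00
  11.79% × R$695.00 = R$81.94
Disability Insurance: 6% × R$1,055.00 = R$63.30
Total withheld: R$81.94 + R$63.30 = R$145.24
Net pay: R$1,055.00 − R$145.24 = R$909.76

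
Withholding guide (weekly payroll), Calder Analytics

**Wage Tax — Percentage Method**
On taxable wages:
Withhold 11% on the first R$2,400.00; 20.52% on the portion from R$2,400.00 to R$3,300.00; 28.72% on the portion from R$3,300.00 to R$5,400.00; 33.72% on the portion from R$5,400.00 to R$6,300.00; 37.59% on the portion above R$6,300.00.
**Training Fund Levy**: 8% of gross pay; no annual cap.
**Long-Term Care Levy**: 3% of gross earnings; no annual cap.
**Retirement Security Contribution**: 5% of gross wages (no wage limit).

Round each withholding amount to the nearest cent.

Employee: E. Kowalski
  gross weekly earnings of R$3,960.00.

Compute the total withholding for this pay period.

Wage Tax: taxable = R$3,960.00
  R$448.68 + 28.72% × (R$3,960.00 − R$3,300.00) = R$448.68 + 28.72% × R$660.00 = R$638.23
Training Fund Levy: 8% × R$3,960.00 = R$316.80
Long-Term Care Levy: 3% × R$3,960.00 = R$118.80
Retirement Security Contribution: 5% × R$3,960.00 = R$198.00
Total: R$638.23 + R$316.80 + R$118.80 + R$198.00 = R$1,271.83

R$1,271.83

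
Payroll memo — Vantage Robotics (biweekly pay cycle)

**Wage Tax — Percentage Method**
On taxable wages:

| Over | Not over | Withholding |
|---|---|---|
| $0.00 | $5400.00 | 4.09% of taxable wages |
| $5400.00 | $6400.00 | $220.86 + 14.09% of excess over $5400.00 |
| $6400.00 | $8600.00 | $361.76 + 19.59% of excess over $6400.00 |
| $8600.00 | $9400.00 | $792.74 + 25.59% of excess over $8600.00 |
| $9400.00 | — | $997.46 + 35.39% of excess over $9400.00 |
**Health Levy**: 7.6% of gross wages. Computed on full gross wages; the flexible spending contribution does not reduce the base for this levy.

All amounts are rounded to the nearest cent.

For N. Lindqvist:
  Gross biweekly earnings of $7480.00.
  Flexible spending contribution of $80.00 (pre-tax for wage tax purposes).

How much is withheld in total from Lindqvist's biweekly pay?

$1126.14

Wage Tax: taxable = $7480.00 − $80.00 = $7400.00
  $361.76 + 19.59% × ($7400.00 − $6400.00) = $361.76 + 19.59% × $1000.00 = $557.66
Health Levy: 7.6% × $7480.00 = $568.48
Total: $557.66 + $568.48 = $1126.14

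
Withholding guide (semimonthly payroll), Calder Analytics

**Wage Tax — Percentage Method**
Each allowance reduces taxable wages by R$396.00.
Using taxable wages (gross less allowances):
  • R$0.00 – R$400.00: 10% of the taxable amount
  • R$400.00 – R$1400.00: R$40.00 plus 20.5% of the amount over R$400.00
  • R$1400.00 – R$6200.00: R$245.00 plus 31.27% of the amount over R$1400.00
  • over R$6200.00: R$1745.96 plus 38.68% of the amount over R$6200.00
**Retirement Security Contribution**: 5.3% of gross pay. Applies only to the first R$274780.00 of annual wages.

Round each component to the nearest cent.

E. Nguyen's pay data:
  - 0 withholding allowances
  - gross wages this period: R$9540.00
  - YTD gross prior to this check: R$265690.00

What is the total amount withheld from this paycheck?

R$3519.64

Wage Tax: taxable = R$9540.00
  R$1745.96 + 38.68% × (R$9540.00 − R$6200.00) = R$1745.96 + 38.68% × R$3340.00 = R$3037.87
Retirement Security Contribution: cap R$274780.00 − YTD R$265690.00 = R$9090.00 subject; 5.3% × R$9090.00 = R$481.77
Total: R$3037.87 + R$481.77 = R$3519.64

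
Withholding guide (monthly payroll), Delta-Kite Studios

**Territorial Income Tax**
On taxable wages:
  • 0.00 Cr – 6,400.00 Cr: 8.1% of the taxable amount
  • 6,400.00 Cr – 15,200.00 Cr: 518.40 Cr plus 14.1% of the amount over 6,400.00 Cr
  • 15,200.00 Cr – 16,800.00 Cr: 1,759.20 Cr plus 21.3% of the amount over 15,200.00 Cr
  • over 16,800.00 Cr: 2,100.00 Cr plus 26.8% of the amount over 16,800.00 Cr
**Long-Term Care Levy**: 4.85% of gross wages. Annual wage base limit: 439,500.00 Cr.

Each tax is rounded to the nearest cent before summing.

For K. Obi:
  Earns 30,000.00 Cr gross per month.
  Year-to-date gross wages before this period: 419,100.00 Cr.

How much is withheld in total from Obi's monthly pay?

Territorial Income Tax: taxable = 30,000.00 Cr
  2,100.00 Cr + 26.8% × (30,000.00 Cr − 16,800.00 Cr) = 2,100.00 Cr + 26.8% × 13,200.00 Cr = 5,637.60 Cr
Long-Term Care Levy: cap 439,500.00 Cr − YTD 419,100.00 Cr = 20,400.00 Cr subject; 4.85% × 20,400.00 Cr = 989.40 Cr
Total: 5,637.60 Cr + 989.40 Cr = 6,627.00 Cr

6,627.00 Cr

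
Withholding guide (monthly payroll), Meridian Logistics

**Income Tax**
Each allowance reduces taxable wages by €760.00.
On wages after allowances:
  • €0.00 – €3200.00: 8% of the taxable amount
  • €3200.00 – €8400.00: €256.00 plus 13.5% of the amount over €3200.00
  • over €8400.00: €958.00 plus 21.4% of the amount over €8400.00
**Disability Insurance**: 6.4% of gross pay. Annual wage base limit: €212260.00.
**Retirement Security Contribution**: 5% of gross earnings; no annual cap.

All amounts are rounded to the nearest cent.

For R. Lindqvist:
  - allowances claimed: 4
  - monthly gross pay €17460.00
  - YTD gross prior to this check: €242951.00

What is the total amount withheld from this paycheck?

€3119.28

Income Tax: taxable = €17460.00 − 4×€760.00 = €14420.00
  €958.00 + 21.4% × (€14420.00 − €8400.00) = €958.00 + 21.4% × €6020.00 = €2246.28
Disability Insurance: YTD €242951.00 ≥ cap €212260.00 → €0.00
Retirement Security Contribution: 5% × €17460.00 = €873.00
Total: €2246.28 + €0.00 + €873.00 = €3119.28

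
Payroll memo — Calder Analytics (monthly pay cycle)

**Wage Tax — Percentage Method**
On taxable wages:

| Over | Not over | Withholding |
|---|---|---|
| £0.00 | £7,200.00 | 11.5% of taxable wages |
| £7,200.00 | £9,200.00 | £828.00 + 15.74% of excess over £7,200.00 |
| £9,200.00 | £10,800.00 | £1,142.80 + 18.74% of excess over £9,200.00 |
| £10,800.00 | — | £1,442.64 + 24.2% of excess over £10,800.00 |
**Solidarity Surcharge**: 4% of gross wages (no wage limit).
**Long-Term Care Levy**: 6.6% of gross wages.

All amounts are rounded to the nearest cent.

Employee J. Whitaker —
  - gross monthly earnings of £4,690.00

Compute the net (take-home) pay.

£3,653.51

Wage Tax: taxable = £4,690.00
  11.5% × £4,690.00 = £539.35
Solidarity Surcharge: 4% × £4,690.00 = £187.60
Long-Term Care Levy: 6.6% × £4,690.00 = £309.54
Total withheld: £539.35 + £187.60 + £309.54 = £1,036.49
Net pay: £4,690.00 − £1,036.49 = £3,653.51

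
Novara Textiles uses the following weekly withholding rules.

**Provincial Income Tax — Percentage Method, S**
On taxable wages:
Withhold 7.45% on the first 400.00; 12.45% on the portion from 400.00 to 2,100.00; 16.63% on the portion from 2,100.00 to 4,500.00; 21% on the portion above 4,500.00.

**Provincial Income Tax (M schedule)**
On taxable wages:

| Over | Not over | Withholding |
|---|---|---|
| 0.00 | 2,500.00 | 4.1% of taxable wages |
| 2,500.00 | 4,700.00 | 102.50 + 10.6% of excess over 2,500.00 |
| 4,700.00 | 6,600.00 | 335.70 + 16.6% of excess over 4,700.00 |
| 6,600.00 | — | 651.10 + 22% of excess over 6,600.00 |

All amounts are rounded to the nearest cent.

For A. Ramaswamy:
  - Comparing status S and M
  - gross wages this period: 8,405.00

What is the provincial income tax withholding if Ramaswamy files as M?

Provincial Income Tax (M): taxable = 8,405.00
  651.10 + 22% × (8,405.00 − 6,600.00) = 651.10 + 22% × 1,805.00 = 1,048.20

1,048.20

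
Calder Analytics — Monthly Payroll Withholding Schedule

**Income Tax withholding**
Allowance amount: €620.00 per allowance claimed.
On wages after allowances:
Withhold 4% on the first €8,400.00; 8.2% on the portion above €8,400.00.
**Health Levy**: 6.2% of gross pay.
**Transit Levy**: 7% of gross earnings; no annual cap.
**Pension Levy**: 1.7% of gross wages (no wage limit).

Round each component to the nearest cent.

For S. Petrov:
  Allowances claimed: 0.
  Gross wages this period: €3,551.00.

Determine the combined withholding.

€671.14

Income Tax: taxable = €3,551.00
  4% × €3,551.00 = €142.04
Health Levy: 6.2% × €3,551.00 = €220.16
Transit Levy: 7% × €3,551.00 = €248.57
Pension Levy: 1.7% × €3,551.00 = €60.37
Total: €142.04 + €220.16 + €248.57 + €60.37 = €671.14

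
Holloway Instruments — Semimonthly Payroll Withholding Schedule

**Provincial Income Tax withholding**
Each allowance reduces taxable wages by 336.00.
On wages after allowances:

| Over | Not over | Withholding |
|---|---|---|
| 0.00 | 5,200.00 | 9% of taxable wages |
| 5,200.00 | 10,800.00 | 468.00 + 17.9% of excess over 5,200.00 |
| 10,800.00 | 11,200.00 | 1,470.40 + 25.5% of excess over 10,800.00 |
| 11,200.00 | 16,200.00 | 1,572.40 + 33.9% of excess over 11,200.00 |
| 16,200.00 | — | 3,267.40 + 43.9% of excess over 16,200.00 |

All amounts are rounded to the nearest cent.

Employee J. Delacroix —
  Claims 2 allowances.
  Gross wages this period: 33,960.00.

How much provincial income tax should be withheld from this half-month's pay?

Provincial Income Tax: taxable = 33,960.00 − 2×336.00 = 33,288.00
  3,267.40 + 43.9% × (33,288.00 − 16,200.00) = 3,267.40 + 43.9% × 17,088.00 = 10,769.03

10,769.03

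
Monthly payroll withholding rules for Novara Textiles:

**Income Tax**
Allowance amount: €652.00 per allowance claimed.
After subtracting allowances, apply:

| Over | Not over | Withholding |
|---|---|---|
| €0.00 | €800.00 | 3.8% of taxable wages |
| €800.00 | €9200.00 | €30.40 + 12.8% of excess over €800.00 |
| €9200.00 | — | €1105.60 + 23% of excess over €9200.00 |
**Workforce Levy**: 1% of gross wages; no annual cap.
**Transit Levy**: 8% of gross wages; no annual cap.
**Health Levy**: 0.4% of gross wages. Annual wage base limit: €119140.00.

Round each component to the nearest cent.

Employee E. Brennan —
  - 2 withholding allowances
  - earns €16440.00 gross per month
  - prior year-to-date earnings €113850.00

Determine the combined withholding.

€3971.64

Income Tax: taxable = €16440.00 − 2×€652.00 = €15136.00
  €1105.60 + 23% × (€15136.00 − €9200.00) = €1105.60 + 23% × €5936.00 = €2470.88
Workforce Levy: 1% × €16440.00 = €164.40
Transit Levy: 8% × €16440.00 = €1315.20
Health Levy: cap €119140.00 − YTD €113850.00 = €5290.00 subject; 0.4% × €5290.00 = €21.16
Total: €2470.88 + €164.40 + €1315.20 + €21.16 = €3971.64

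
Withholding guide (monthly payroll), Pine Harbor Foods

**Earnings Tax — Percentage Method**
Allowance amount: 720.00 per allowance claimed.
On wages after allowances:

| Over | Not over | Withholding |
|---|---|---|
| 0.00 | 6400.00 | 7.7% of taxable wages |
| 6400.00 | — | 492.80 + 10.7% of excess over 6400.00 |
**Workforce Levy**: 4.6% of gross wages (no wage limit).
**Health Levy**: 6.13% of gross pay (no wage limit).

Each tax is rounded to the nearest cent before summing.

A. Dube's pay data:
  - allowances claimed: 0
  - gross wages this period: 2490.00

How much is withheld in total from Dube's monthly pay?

458.91

Earnings Tax: taxable = 2490.00
  7.7% × 2490.00 = 191.73
Workforce Levy: 4.6% × 2490.00 = 114.54
Health Levy: 6.13% × 2490.00 = 152.64
Total: 191.73 + 114.54 + 152.64 = 458.91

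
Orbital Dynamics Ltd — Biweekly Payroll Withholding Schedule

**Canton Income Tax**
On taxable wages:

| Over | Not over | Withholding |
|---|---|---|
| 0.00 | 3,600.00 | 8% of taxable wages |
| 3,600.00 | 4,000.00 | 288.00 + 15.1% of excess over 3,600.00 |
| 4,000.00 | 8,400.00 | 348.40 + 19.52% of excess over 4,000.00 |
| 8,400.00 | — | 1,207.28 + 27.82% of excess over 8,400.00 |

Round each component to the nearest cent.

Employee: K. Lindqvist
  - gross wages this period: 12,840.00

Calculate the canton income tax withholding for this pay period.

Canton Income Tax: taxable = 12,840.00
  1,207.28 + 27.82% × (12,840.00 − 8,400.00) = 1,207.28 + 27.82% × 4,440.00 = 2,442.49

2,442.49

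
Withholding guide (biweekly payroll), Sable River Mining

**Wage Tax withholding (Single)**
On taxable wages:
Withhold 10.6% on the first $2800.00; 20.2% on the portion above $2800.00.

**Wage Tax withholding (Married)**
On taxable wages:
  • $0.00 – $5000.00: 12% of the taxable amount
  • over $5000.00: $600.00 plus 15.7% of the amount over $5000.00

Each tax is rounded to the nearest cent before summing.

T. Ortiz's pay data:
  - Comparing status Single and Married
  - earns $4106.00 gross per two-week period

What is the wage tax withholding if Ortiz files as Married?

$492.72

Wage Tax (Married): taxable = $4106.00
  12% × $4106.00 = $492.72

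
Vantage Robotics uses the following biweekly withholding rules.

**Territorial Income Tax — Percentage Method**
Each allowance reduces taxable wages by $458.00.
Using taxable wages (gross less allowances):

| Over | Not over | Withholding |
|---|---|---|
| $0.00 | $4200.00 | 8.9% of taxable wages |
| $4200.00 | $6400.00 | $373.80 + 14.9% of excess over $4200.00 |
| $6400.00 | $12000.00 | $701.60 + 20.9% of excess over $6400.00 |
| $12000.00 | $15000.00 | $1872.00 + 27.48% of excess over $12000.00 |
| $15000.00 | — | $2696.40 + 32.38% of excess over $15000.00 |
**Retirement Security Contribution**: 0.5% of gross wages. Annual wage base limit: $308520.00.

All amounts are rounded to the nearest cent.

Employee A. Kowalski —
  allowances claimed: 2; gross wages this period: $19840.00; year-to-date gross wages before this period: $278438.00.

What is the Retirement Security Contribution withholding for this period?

Retirement Security Contribution: 0.5% × $19840.00 = $99.20

$99.20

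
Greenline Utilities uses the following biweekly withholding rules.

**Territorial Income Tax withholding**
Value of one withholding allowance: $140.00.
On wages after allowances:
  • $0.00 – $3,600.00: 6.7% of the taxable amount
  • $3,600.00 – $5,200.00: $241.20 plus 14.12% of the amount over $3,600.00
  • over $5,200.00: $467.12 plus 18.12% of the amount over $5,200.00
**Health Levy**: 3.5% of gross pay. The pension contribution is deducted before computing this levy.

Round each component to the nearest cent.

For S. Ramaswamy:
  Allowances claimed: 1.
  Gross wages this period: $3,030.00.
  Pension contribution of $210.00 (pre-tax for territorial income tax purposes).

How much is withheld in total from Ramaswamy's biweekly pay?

$278.26

Territorial Income Tax: taxable = $3,030.00 − $210.00 − 1×$140.00 = $2,680.00
  6.7% × $2,680.00 = $179.56
Health Levy: 3.5% × $2,820.00 = $98.70
Total: $179.56 + $98.70 = $278.26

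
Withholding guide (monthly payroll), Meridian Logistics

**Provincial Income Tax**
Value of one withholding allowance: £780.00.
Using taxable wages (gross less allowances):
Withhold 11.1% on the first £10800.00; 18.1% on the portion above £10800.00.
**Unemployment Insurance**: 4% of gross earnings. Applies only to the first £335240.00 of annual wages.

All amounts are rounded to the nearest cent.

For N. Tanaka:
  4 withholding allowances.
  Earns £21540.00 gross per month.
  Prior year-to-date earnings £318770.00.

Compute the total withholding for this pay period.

Provincial Income Tax: taxable = £21540.00 − 4×£780.00 = £18420.00
  £1198.80 + 18.1% × (£18420.00 − £10800.00) = £1198.80 + 18.1% × £7620.00 = £2578.02
Unemployment Insurance: cap £335240.00 − YTD £318770.00 = £16470.00 subject; 4% × £16470.00 = £658.80
Total: £2578.02 + £658.80 = £3236.82

£3236.82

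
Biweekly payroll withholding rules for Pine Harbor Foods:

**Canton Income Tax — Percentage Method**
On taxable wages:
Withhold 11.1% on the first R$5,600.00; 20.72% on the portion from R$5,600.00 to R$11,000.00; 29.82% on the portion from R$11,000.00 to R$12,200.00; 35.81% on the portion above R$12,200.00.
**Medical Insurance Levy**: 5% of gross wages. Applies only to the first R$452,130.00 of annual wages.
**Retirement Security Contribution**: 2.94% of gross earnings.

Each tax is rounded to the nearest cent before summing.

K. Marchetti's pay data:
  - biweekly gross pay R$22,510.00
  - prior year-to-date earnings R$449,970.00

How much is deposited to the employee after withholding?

Canton Income Tax: taxable = R$22,510.00
  R$2,098.32 + 35.81% × (R$22,510.00 − R$12,200.00) = R$2,098.32 + 35.81% × R$10,310.00 = R$5,790.33
Medical Insurance Levy: cap R$452,130.00 − YTD R$449,970.00 = R$2,160.00 subject; 5% × R$2,160.00 = R$108.00
Retirement Security Contribution: 2.94% × R$22,510.00 = R$661.79
Total withheld: R$5,790.33 + R$108.00 + R$661.79 = R$6,560.12
Net pay: R$22,510.00 − R$6,560.12 = R$15,949.88

R$15,949.88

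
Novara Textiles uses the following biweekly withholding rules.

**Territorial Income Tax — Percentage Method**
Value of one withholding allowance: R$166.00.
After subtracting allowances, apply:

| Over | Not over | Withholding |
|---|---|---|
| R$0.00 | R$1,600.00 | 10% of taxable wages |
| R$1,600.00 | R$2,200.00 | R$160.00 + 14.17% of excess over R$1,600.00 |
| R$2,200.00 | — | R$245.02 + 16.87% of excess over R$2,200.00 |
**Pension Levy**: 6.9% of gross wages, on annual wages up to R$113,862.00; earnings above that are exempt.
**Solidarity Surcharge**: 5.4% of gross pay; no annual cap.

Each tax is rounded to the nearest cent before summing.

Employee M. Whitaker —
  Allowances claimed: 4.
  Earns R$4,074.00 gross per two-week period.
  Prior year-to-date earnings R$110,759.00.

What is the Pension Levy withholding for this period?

Pension Levy: cap R$113,862.00 − YTD R$110,759.00 = R$3,103.00 subject; 6.9% × R$3,103.00 = R$214.11

R$214.11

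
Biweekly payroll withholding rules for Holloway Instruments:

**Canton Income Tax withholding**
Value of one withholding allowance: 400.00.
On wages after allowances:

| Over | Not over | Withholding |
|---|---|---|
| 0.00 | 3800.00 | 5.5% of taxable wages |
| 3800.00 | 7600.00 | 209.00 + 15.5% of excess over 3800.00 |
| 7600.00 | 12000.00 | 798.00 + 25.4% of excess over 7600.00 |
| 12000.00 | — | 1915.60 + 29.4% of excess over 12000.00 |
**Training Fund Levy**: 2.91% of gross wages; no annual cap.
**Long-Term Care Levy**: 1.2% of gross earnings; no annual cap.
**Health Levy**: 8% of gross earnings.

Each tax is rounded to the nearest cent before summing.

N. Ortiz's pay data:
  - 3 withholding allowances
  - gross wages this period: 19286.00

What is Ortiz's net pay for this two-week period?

13245.59

Canton Income Tax: taxable = 19286.00 − 3×400.00 = 18086.00
  1915.60 + 29.4% × (18086.00 − 12000.00) = 1915.60 + 29.4% × 6086.00 = 3704.88
Training Fund Levy: 2.91% × 19286.00 = 561.22
Long-Term Care Levy: 1.2% × 19286.00 = 231.43
Health Levy: 8% × 19286.00 = 1542.88
Total withheld: 3704.88 + 561.22 + 231.43 + 1542.88 = 6040.41
Net pay: 19286.00 − 6040.41 = 13245.59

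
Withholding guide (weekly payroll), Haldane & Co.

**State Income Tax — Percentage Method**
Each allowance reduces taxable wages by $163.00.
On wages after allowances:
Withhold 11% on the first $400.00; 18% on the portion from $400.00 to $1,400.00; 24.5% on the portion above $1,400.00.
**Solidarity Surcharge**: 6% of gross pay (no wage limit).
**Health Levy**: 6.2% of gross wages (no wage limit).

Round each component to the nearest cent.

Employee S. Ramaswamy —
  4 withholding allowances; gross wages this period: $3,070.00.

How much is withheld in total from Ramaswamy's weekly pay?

State Income Tax: taxable = $3,070.00 − 4×$163.00 = $2,418.00
  $224.00 + 24.5% × ($2,418.00 − $1,400.00) = $224.00 + 24.5% × $1,018.00 = $473.41
Solidarity Surcharge: 6% × $3,070.00 = $184.20
Health Levy: 6.2% × $3,070.00 = $190.34
Total: $473.41 + $184.20 + $190.34 = $847.95

$847.95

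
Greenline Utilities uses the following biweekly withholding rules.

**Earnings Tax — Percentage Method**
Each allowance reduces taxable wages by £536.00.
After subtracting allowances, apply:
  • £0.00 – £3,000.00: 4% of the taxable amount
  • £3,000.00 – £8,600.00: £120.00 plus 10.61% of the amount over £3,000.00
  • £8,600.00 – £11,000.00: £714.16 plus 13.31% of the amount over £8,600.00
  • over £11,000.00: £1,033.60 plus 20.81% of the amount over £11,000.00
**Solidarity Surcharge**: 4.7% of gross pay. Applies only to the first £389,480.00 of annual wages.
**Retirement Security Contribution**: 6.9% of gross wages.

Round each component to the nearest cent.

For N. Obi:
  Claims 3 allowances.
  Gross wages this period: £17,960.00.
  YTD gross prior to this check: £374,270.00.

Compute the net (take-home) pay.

Earnings Tax: taxable = £17,960.00 − 3×£536.00 = £16,352.00
  £1,033.60 + 20.81% × (£16,352.00 − £11,000.00) = £1,033.60 + 20.81% × £5,352.00 = £2,147.35
Solidarity Surcharge: cap £389,480.00 − YTD £374,270.00 = £15,210.00 subject; 4.7% × £15,210.00 = £714.87
Retirement Security Contribution: 6.9% × £17,960.00 = £1,239.24
Total withheld: £2,147.35 + £714.87 + £1,239.24 = £4,101.46
Net pay: £17,960.00 − £4,101.46 = £13,858.54

£13,858.54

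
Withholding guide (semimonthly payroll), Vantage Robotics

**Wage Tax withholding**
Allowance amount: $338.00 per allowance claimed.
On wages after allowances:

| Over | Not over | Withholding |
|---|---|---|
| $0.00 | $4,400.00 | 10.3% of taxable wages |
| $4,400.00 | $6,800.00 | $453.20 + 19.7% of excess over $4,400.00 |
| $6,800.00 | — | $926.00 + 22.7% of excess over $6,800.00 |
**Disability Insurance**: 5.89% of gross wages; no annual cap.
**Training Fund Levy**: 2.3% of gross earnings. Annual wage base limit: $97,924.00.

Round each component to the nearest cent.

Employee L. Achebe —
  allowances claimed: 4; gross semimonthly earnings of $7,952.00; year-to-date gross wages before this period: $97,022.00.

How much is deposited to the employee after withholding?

$6,576.28

Wage Tax: taxable = $7,952.00 − 4×$338.00 = $6,600.00
  $453.20 + 19.7% × ($6,600.00 − $4,400.00) = $453.20 + 19.7% × $2,200.00 = $886.60
Disability Insurance: 5.89% × $7,952.00 = $468.37
Training Fund Levy: cap $97,924.00 − YTD $97,022.00 = $902.00 subject; 2.3% × $902.00 = $20.75
Total withheld: $886.60 + $468.37 + $20.75 = $1,375.72
Net pay: $7,952.00 − $1,375.72 = $6,576.28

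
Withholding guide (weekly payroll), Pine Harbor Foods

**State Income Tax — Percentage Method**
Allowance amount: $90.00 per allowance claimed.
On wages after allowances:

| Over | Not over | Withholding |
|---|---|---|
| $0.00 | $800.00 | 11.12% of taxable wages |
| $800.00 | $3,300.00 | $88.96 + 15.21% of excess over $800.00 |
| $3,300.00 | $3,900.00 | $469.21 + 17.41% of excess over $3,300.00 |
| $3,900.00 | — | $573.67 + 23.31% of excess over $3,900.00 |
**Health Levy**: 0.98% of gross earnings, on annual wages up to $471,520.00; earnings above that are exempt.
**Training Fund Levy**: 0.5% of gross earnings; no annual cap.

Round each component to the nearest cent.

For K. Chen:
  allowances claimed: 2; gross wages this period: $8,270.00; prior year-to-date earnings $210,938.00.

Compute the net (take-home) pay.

$6,597.24

State Income Tax: taxable = $8,270.00 − 2×$90.00 = $8,090.00
  $573.67 + 23.31% × ($8,090.00 − $3,900.00) = $573.67 + 23.31% × $4,190.00 = $1,550.36
Health Levy: 0.98% × $8,270.00 = $81.05
Training Fund Levy: 0.5% × $8,270.00 = $41.35
Total withheld: $1,550.36 + $81.05 + $41.35 = $1,672.76
Net pay: $8,270.00 − $1,672.76 = $6,597.24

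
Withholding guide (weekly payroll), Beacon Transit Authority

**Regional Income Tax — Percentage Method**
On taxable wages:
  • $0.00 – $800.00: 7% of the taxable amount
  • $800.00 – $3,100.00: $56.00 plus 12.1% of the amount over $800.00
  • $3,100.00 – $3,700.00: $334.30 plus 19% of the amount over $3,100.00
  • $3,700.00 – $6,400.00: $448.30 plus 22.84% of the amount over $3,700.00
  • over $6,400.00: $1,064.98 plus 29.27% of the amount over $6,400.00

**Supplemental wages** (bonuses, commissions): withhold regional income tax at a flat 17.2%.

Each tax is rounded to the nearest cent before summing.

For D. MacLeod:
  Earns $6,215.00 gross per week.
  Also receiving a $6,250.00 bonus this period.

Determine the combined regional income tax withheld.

Regional Income Tax: taxable = $6,215.00
  $448.30 + 22.84% × ($6,215.00 − $3,700.00) = $448.30 + 22.84% × $2,515.00 = $1,022.73
Supplemental (17.2% flat on bonus): 17.2% × $6,250.00 = $1,075.00
Total regional income tax: $1,022.73 + $1,075.00 = $2,097.73

$2,097.73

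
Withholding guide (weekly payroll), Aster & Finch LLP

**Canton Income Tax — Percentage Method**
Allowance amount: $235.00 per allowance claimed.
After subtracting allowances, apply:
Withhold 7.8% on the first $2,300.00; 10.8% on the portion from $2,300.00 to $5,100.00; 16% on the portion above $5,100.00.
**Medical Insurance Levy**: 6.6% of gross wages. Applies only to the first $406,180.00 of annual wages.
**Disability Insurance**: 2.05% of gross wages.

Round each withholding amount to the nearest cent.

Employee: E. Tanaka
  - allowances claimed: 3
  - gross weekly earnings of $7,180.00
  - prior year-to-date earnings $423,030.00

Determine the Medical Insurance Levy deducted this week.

Medical Insurance Levy: YTD $423,030.00 ≥ cap $406,180.00 → $0.00

$0.00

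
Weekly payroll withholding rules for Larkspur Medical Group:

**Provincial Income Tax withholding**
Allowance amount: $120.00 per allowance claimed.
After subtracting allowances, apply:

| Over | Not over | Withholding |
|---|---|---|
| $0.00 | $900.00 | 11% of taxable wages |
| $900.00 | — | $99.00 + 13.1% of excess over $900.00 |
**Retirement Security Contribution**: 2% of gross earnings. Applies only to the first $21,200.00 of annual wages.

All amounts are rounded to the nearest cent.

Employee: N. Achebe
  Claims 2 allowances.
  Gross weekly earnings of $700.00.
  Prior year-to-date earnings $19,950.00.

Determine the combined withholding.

Provincial Income Tax: taxable = $700.00 − 2×$120.00 = $460.00
  11% × $460.00 = $50.60
Retirement Security Contribution: 2% × $700.00 = $14.00
Total: $50.60 + $14.00 = $64.60

$64.60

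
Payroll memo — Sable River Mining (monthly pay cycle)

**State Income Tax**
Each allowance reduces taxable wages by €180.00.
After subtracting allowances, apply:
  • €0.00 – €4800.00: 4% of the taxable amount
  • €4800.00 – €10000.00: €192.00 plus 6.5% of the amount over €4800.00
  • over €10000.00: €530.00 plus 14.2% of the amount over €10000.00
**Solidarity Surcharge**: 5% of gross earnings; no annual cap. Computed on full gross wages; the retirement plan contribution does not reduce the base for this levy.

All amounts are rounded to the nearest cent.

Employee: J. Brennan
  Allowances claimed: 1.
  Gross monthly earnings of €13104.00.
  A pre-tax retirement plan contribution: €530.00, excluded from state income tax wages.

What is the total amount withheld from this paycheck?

State Income Tax: taxable = €13104.00 − €530.00 − 1×€180.00 = €12394.00
  €530.00 + 14.2% × (€12394.00 − €10000.00) = €530.00 + 14.2% × €2394.00 = €869.95
Solidarity Surcharge: 5% × €13104.00 = €655.20
Total: €869.95 + €655.20 = €1525.15

€1525.15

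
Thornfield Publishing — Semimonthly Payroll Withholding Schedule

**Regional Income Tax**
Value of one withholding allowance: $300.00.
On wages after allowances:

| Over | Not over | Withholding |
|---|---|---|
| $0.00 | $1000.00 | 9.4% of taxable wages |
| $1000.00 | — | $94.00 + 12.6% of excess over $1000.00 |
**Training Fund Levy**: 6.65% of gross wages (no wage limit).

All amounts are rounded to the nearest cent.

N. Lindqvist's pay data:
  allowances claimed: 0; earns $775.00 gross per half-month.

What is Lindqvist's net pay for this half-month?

Regional Income Tax: taxable = $775.00
  9.4% × $775.00 = $72.85
Training Fund Levy: 6.65% × $775.00 = $51.54
Total withheld: $72.85 + $51.54 = $124.39
Net pay: $775.00 − $124.39 = $650.61

$650.61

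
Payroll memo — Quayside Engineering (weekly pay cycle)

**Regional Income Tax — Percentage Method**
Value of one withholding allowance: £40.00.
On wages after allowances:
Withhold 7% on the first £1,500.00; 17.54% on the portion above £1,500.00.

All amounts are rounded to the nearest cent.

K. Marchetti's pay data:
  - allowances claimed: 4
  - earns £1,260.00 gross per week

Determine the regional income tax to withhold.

Regional Income Tax: taxable = £1,260.00 − 4×£40.00 = £1,100.00
  7% × £1,100.00 = £77.00

£77.00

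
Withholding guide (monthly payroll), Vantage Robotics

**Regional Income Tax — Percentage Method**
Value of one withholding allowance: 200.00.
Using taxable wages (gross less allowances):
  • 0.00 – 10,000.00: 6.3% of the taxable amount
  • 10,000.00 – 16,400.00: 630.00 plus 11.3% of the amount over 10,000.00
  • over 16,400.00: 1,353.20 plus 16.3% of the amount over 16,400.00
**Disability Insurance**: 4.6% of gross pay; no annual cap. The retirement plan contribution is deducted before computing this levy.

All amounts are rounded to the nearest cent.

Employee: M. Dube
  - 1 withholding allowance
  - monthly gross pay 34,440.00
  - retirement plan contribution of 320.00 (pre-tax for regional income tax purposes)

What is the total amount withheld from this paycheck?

5,778.48

Regional Income Tax: taxable = 34,440.00 − 320.00 − 1×200.00 = 33,920.00
  1,353.20 + 16.3% × (33,920.00 − 16,400.00) = 1,353.20 + 16.3% × 17,520.00 = 4,208.96
Disability Insurance: 4.6% × 34,120.00 = 1,569.52
Total: 4,208.96 + 1,569.52 = 5,778.48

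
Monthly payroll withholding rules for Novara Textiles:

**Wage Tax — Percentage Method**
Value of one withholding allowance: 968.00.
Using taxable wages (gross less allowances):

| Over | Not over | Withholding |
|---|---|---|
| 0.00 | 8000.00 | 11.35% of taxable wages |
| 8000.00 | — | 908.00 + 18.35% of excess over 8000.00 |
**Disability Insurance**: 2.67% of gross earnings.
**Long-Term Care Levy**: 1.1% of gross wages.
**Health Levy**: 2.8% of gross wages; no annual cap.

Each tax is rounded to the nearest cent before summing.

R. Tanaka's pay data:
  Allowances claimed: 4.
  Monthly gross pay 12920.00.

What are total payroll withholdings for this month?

Wage Tax: taxable = 12920.00 − 4×968.00 = 9048.00
  908.00 + 18.35% × (9048.00 − 8000.00) = 908.00 + 18.35% × 1048.00 = 1100.31
Disability Insurance: 2.67% × 12920.00 = 344.96
Long-Term Care Levy: 1.1% × 12920.00 = 142.12
Health Levy: 2.8% × 12920.00 = 361.76
Total: 1100.31 + 344.96 + 142.12 + 361.76 = 1949.15

1949.15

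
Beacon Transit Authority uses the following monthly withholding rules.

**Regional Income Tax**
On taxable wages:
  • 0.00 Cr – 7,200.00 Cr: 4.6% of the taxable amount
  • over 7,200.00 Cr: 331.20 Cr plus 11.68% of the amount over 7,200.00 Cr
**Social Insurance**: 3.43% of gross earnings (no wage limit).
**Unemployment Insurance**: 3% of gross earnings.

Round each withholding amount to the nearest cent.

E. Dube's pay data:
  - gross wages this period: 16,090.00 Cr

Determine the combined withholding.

2,404.14 Cr

Regional Income Tax: taxable = 16,090.00 Cr
  331.20 Cr + 11.68% × (16,090.00 Cr − 7,200.00 Cr) = 331.20 Cr + 11.68% × 8,890.00 Cr = 1,369.55 Cr
Social Insurance: 3.43% × 16,090.00 Cr = 551.89 Cr
Unemployment Insurance: 3% × 16,090.00 Cr = 482.70 Cr
Total: 1,369.55 Cr + 551.89 Cr + 482.70 Cr = 2,404.14 Cr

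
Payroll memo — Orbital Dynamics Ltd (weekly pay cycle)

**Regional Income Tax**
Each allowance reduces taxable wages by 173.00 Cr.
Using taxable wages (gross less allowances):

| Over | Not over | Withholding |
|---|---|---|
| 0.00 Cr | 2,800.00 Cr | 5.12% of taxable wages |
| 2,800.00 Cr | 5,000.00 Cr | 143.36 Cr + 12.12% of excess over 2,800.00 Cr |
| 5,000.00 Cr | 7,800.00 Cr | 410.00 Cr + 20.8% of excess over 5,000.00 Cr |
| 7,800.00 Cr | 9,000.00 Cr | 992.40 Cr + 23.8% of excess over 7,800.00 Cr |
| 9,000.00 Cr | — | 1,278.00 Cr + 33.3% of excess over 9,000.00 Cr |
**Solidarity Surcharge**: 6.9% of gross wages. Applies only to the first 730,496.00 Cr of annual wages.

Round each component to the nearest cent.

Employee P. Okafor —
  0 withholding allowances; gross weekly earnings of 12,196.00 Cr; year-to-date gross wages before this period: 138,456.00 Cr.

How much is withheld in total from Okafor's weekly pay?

Regional Income Tax: taxable = 12,196.00 Cr
  1,278.00 Cr + 33.3% × (12,196.00 Cr − 9,000.00 Cr) = 1,278.00 Cr + 33.3% × 3,196.00 Cr = 2,342.27 Cr
Solidarity Surcharge: 6.9% × 12,196.00 Cr = 841.52 Cr
Total: 2,342.27 Cr + 841.52 Cr = 3,183.79 Cr

3,183.79 Cr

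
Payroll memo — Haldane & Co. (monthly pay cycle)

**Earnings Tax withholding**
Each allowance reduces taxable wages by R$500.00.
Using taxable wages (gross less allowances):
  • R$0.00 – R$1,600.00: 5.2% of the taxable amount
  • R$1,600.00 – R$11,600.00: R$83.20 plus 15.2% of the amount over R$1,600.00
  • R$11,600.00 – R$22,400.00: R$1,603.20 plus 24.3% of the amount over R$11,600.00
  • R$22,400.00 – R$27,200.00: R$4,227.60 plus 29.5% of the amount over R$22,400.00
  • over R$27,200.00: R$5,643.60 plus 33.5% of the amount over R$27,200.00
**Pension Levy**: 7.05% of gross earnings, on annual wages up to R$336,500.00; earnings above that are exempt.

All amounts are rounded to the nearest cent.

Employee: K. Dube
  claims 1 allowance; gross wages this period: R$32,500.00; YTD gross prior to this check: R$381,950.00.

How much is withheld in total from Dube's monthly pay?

Earnings Tax: taxable = R$32,500.00 − 1×R$500.00 = R$32,000.00
  R$5,643.60 + 33.5% × (R$32,000.00 − R$27,200.00) = R$5,643.60 + 33.5% × R$4,800.00 = R$7,251.60
Pension Levy: YTD R$381,950.00 ≥ cap R$336,500.00 → R$0.00
Total: R$7,251.60 + R$0.00 = R$7,251.60

R$7,251.60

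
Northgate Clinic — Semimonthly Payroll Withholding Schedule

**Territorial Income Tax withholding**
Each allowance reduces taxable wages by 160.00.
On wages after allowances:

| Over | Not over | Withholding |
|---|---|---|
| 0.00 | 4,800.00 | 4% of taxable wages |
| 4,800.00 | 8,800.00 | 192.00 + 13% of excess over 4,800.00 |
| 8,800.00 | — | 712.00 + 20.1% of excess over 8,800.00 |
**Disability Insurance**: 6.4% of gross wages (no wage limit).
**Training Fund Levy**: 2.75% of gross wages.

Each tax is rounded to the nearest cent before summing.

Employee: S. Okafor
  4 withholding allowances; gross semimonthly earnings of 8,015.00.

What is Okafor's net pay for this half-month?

6,754.88

Territorial Income Tax: taxable = 8,015.00 − 4×160.00 = 7,375.00
  192.00 + 13% × (7,375.00 − 4,800.00) = 192.00 + 13% × 2,575.00 = 526.75
Disability Insurance: 6.4% × 8,015.00 = 512.96
Training Fund Levy: 2.75% × 8,015.00 = 220.41
Total withheld: 526.75 + 512.96 + 220.41 = 1,260.12
Net pay: 8,015.00 − 1,260.12 = 6,754.88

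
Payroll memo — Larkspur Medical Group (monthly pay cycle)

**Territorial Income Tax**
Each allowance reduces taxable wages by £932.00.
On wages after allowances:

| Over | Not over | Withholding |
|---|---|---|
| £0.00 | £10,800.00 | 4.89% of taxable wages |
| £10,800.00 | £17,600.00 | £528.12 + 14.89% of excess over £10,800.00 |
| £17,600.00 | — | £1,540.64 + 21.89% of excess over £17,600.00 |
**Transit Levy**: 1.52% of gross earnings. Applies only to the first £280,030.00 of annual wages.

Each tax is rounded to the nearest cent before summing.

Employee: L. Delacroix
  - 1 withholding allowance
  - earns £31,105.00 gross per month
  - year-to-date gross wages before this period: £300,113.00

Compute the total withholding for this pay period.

£4,292.87

Territorial Income Tax: taxable = £31,105.00 − 1×£932.00 = £30,173.00
  £1,540.64 + 21.89% × (£30,173.00 − £17,600.00) = £1,540.64 + 21.89% × £12,573.00 = £4,292.87
Transit Levy: YTD £300,113.00 ≥ cap £280,030.00 → £0.00
Total: £4,292.87 + £0.00 = £4,292.87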